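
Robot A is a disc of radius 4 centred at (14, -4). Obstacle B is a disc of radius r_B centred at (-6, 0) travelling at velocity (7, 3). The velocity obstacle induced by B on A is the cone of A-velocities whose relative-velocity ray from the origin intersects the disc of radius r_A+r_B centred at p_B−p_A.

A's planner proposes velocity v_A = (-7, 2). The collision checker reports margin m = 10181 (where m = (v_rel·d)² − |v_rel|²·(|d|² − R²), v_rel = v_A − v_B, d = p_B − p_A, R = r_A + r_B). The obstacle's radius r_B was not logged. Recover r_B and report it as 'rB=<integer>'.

m = 10181
d = (-20, 4);  v_rel = (-14, -1),  |v_rel|² = 197
v_rel×d = (-14)·(4) − (-1)·(-20) = -76
since m = R²·197 − (-76)²:  R² = (5776 + 10181) / 197 = 81
R = √81 = 9  ⇒  r_B = 9 − 4 = 5

rB=5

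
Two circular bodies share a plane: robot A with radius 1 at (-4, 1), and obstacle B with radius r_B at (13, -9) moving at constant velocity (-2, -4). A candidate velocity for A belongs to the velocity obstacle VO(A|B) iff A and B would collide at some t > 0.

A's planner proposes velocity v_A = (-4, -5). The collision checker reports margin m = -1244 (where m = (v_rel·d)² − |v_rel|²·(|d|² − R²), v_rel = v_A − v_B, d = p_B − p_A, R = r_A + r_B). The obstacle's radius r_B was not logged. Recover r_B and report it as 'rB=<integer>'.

m = -1244
d = (17, -10);  v_rel = (-2, -1),  |v_rel|² = 5
v_rel×d = (-2)·(-10) − (-1)·(17) = 37
since m = R²·5 − 37²:  R² = (1369 + -1244) / 5 = 25
R = √25 = 5  ⇒  r_B = 5 − 1 = 4

rB=4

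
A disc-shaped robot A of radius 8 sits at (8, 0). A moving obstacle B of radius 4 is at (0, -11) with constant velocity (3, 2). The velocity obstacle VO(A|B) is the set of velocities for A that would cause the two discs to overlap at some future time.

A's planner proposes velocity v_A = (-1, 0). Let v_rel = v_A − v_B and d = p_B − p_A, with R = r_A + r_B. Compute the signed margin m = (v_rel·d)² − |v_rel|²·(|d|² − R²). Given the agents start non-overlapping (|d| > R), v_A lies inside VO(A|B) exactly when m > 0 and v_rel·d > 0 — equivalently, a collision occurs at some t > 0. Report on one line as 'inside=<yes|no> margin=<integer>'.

d = (-8, -11),  |d|² = 185;  R = 8+4 = 12,  c = 185−12² = 41
v_rel = (-4, -2),  |v_rel|² = 20;  v_rel·d = (-4)·(-8) + (-2)·(-11) = 54
20·t² − 108·t + 41 = 0  ⇒  m = 54² − 20·41 = 2096
m = 2096 > 0,  v_rel·d = 54 > 0  ⇒  inside

inside=yes margin=2096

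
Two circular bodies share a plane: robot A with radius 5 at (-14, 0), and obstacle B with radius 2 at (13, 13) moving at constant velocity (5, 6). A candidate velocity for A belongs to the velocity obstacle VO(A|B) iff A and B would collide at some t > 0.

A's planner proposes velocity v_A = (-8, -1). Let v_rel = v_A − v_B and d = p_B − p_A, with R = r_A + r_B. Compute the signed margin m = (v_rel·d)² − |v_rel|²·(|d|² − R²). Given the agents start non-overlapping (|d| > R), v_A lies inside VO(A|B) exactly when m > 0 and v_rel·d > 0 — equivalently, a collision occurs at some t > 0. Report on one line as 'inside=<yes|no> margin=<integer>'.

d = (27, 13),  |d|² = 898;  R = 5+2 = 7,  c = 898−7² = 849
v_rel = (-13, -7),  |v_rel|² = 218;  v_rel·d = (-13)·(27) + (-7)·(13) = -442
218·t² + 884·t + 849 = 0  ⇒  m = (-442)² − 218·849 = 10282
m = 10282 > 0,  v_rel·d = -442 < 0  ⇒  outside

inside=no margin=10282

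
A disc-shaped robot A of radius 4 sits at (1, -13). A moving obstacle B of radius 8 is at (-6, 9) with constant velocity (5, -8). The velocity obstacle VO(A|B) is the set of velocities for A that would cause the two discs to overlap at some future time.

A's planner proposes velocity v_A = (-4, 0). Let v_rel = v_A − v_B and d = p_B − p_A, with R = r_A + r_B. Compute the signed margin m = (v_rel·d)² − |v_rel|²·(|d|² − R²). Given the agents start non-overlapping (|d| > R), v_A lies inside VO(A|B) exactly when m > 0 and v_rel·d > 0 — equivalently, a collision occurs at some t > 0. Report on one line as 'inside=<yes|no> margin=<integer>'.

d = (-7, 22),  |d|² = 533;  R = 4+8 = 12,  c = 533−12² = 389
v_rel = (-9, 8),  |v_rel|² = 145;  v_rel·d = (-9)·(-7) + (8)·(22) = 239
145·t² − 478·t + 389 = 0  ⇒  m = 239² − 145·389 = 716
m = 716 > 0,  v_rel·d = 239 > 0  ⇒  inside

inside=yes margin=716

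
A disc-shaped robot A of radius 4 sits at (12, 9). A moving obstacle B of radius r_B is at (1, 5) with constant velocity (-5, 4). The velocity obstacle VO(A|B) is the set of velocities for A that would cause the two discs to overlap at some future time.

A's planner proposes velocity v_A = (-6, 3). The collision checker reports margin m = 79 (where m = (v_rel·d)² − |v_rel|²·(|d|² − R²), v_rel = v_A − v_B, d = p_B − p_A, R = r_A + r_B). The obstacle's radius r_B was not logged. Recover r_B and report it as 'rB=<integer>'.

m = 79
d = (-11, -4);  v_rel = (-1, -1),  |v_rel|² = 2
v_rel×d = (-1)·(-4) − (-1)·(-11) = -7
since m = R²·2 − (-7)²:  R² = (49 + 79) / 2 = 64
R = √64 = 8  ⇒  r_B = 8 − 4 = 4

rB=4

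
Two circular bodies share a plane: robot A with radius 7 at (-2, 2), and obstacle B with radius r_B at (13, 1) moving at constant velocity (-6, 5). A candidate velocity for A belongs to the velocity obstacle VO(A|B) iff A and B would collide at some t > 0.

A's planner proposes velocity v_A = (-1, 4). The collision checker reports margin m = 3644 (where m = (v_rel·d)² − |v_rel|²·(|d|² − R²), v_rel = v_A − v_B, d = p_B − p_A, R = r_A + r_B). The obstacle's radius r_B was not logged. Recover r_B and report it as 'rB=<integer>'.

m = 3644
d = (15, -1);  v_rel = (5, -1),  |v_rel|² = 26
v_rel×d = (5)·(-1) − (-1)·(15) = 10
since m = R²·26 − 10²:  R² = (100 + 3644) / 26 = 144
R = √144 = 12  ⇒  r_B = 12 − 7 = 5

rB=5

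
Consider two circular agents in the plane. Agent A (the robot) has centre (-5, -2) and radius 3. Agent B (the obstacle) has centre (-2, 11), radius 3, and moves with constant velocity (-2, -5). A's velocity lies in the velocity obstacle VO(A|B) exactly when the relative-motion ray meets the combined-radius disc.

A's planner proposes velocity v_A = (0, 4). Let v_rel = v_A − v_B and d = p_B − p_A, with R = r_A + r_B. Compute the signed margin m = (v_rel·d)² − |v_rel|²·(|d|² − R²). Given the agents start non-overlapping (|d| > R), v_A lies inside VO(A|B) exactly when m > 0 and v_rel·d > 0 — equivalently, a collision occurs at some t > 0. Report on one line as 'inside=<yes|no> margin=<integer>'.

d = (3, 13),  |d|² = 178;  R = 3+3 = 6,  c = 178−6² = 142
v_rel = (2, 9),  |v_rel|² = 85;  v_rel·d = (2)·(3) + (9)·(13) = 123
85·t² − 246·t + 142 = 0  ⇒  m = 123² − 85·142 = 3059
m = 3059 > 0,  v_rel·d = 123 > 0  ⇒  inside

inside=yes margin=3059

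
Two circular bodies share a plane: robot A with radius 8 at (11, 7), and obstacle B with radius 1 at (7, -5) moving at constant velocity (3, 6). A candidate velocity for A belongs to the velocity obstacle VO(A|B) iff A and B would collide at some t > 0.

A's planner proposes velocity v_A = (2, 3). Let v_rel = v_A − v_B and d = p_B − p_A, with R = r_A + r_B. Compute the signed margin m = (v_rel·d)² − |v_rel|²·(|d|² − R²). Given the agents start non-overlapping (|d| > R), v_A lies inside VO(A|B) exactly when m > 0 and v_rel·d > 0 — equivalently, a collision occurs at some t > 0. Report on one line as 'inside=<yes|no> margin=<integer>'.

d = (-4, -12),  |d|² = 160;  R = 8+1 = 9,  c = 160−9² = 79
v_rel = (-1, -3),  |v_rel|² = 10;  v_rel·d = (-1)·(-4) + (-3)·(-12) = 40
10·t² − 80·t + 79 = 0  ⇒  m = 40² − 10·79 = 810
m = 810 > 0,  v_rel·d = 40 > 0  ⇒  inside

inside=yes margin=810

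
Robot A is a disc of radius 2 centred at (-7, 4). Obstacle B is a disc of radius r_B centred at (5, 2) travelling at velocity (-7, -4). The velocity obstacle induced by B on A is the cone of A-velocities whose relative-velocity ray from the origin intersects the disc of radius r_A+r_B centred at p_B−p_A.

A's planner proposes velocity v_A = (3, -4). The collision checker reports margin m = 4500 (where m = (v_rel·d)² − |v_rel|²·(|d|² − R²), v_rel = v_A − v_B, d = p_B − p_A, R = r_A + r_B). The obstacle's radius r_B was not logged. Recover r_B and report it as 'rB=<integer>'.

m = 4500
d = (12, -2);  v_rel = (10, 0),  |v_rel|² = 100
v_rel×d = (10)·(-2) − (0)·(12) = -20
since m = R²·100 − (-20)²:  R² = (400 + 4500) / 100 = 49
R = √49 = 7  ⇒  r_B = 7 − 2 = 5

rB=5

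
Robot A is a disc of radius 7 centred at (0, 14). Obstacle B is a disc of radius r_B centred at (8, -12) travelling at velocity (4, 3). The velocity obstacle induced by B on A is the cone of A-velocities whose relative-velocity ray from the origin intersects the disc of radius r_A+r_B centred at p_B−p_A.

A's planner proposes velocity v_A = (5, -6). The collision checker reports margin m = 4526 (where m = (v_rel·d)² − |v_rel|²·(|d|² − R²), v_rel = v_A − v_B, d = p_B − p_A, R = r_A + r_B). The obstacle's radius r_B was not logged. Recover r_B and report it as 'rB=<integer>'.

m = 4526
d = (8, -26);  v_rel = (1, -9),  |v_rel|² = 82
v_rel×d = (1)·(-26) − (-9)·(8) = 46
since m = R²·82 − 46²:  R² = (2116 + 4526) / 82 = 81
R = √81 = 9  ⇒  r_B = 9 − 7 = 2

rB=2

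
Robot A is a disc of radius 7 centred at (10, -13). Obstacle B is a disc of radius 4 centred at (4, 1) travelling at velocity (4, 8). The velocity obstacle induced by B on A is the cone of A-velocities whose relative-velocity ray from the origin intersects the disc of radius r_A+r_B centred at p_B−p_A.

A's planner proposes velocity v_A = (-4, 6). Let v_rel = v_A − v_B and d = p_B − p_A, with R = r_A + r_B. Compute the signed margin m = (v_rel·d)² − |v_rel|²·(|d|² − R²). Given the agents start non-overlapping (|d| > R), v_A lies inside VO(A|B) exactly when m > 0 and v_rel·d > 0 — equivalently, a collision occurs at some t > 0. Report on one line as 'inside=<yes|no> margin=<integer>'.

d = (-6, 14),  |d|² = 232;  R = 7+4 = 11,  c = 232−11² = 111
v_rel = (-8, -2),  |v_rel|² = 68;  v_rel·d = (-8)·(-6) + (-2)·(14) = 20
68·t² − 40·t + 111 = 0  ⇒  m = 20² − 68·111 = -7148
m = -7148 < 0,  v_rel·d = 20 > 0  ⇒  outside

inside=no margin=-7148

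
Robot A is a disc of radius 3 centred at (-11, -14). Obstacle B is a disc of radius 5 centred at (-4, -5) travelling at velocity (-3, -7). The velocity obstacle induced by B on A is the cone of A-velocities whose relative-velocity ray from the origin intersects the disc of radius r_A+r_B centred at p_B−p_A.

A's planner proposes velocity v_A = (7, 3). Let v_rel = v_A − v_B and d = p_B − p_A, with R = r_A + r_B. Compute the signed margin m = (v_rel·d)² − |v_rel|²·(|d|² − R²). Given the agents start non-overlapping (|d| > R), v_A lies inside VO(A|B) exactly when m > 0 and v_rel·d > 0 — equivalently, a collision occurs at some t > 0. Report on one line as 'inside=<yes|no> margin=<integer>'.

d = (7, 9),  |d|² = 130;  R = 3+5 = 8,  c = 130−8² = 66
v_rel = (10, 10),  |v_rel|² = 200;  v_rel·d = (10)·(7) + (10)·(9) = 160
200·t² − 320·t + 66 = 0  ⇒  m = 160² − 200·66 = 12400
m = 12400 > 0,  v_rel·d = 160 > 0  ⇒  inside

inside=yes margin=12400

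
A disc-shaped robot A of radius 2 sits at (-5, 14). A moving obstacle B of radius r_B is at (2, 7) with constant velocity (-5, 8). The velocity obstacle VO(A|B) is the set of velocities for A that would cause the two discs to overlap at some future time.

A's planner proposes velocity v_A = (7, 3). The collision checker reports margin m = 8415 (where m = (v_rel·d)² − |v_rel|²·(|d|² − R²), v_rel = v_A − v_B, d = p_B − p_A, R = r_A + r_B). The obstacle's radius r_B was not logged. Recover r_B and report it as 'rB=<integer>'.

m = 8415
d = (7, -7);  v_rel = (12, -5),  |v_rel|² = 169
v_rel×d = (12)·(-7) − (-5)·(7) = -49
since m = R²·169 − (-49)²:  R² = (2401 + 8415) / 169 = 64
R = √64 = 8  ⇒  r_B = 8 − 2 = 6

rB=6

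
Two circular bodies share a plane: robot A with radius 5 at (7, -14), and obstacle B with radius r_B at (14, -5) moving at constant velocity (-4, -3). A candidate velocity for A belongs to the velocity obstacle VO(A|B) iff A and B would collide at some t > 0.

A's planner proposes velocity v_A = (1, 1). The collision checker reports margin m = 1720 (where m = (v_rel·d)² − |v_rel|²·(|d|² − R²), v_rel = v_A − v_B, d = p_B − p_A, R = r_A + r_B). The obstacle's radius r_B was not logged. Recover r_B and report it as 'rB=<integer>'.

m = 1720
d = (7, 9);  v_rel = (5, 4),  |v_rel|² = 41
v_rel×d = (5)·(9) − (4)·(7) = 17
since m = R²·41 − 17²:  R² = (289 + 1720) / 41 = 49
R = √49 = 7  ⇒  r_B = 7 − 5 = 2

rB=2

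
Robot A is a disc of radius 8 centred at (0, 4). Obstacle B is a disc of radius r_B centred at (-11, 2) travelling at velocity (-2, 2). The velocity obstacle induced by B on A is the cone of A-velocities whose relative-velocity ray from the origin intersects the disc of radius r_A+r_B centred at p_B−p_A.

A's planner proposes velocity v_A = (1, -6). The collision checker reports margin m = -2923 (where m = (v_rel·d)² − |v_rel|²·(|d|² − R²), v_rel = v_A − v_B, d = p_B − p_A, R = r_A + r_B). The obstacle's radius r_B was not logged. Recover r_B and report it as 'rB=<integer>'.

m = -2923
d = (-11, -2);  v_rel = (3, -8),  |v_rel|² = 73
v_rel×d = (3)·(-2) − (-8)·(-11) = -94
since m = R²·73 − (-94)²:  R² = (8836 + -2923) / 73 = 81
R = √81 = 9  ⇒  r_B = 9 − 8 = 1

rB=1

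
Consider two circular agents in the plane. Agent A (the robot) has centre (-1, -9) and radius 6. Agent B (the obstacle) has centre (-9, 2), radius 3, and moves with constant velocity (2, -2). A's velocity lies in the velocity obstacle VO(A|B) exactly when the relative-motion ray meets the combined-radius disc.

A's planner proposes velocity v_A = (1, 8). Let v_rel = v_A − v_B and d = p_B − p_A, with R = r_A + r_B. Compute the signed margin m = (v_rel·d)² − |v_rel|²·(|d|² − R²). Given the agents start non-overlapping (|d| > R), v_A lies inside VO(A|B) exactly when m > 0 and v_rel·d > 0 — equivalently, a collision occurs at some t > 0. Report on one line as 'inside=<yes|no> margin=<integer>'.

d = (-8, 11),  |d|² = 185;  R = 6+3 = 9,  c = 185−9² = 104
v_rel = (-1, 10),  |v_rel|² = 101;  v_rel·d = (-1)·(-8) + (10)·(11) = 118
101·t² − 236·t + 104 = 0  ⇒  m = 118² − 101·104 = 3420
m = 3420 > 0,  v_rel·d = 118 > 0  ⇒  inside

inside=yes margin=3420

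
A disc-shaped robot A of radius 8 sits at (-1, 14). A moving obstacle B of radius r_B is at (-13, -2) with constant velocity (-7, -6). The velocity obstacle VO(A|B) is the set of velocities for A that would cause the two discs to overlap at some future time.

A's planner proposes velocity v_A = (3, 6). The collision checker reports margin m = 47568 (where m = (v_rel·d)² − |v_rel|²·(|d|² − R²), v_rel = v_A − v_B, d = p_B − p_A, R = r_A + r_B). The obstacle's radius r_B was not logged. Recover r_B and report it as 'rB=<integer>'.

m = 47568
d = (-12, -16);  v_rel = (10, 12),  |v_rel|² = 244
v_rel×d = (10)·(-16) − (12)·(-12) = -16
since m = R²·244 − (-16)²:  R² = (256 + 47568) / 244 = 196
R = √196 = 14  ⇒  r_B = 14 − 8 = 6

rB=6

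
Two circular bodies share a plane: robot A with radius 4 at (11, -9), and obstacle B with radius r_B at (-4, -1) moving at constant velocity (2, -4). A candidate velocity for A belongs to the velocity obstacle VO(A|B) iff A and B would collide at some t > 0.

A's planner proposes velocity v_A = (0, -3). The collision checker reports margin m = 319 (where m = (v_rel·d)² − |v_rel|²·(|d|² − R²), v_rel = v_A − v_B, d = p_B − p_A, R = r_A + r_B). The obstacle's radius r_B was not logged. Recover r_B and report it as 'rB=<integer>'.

m = 319
d = (-15, 8);  v_rel = (-2, 1),  |v_rel|² = 5
v_rel×d = (-2)·(8) − (1)·(-15) = -1
since m = R²·5 − (-1)²:  R² = (1 + 319) / 5 = 64
R = √64 = 8  ⇒  r_B = 8 − 4 = 4

rB=4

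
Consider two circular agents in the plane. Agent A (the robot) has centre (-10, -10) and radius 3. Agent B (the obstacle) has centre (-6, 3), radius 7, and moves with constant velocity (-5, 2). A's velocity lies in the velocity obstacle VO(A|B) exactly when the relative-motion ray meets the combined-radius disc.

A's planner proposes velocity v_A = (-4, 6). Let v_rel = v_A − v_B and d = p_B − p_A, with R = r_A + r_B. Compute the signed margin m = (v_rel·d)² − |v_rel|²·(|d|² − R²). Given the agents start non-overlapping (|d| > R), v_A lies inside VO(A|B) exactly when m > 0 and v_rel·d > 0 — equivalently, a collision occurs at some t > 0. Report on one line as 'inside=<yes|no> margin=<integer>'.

d = (4, 13),  |d|² = 185;  R = 3+7 = 10,  c = 185−10² = 85
v_rel = (1, 4),  |v_rel|² = 17;  v_rel·d = (1)·(4) + (4)·(13) = 56
17·t² − 112·t + 85 = 0  ⇒  m = 56² − 17·85 = 1691
m = 1691 > 0,  v_rel·d = 56 > 0  ⇒  inside

inside=yes margin=1691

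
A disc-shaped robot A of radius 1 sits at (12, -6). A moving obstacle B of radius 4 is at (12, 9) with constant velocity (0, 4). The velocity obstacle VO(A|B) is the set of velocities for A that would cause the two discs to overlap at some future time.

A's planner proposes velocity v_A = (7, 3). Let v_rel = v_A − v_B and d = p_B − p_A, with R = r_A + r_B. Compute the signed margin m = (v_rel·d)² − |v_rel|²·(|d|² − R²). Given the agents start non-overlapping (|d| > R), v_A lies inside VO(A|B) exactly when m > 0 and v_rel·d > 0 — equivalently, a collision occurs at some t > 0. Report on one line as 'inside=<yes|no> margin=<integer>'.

d = (0, 15),  |d|² = 225;  R = 1+4 = 5,  c = 225−5² = 200
v_rel = (7, -1),  |v_rel|² = 50;  v_rel·d = (7)·(0) + (-1)·(15) = -15
50·t² + 30·t + 200 = 0  ⇒  m = (-15)² − 50·200 = -9775
m = -9775 < 0,  v_rel·d = -15 < 0  ⇒  outside

inside=no margin=-9775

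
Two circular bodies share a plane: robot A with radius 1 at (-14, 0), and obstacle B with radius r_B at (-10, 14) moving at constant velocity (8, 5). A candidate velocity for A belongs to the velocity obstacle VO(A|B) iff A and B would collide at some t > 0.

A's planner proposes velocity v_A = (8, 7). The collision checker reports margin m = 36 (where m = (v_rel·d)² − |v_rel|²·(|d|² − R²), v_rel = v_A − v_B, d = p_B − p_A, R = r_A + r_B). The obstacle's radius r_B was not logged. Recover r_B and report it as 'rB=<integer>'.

m = 36
d = (4, 14);  v_rel = (0, 2),  |v_rel|² = 4
v_rel×d = (0)·(14) − (2)·(4) = -8
since m = R²·4 − (-8)²:  R² = (64 + 36) / 4 = 25
R = √25 = 5  ⇒  r_B = 5 − 1 = 4

rB=4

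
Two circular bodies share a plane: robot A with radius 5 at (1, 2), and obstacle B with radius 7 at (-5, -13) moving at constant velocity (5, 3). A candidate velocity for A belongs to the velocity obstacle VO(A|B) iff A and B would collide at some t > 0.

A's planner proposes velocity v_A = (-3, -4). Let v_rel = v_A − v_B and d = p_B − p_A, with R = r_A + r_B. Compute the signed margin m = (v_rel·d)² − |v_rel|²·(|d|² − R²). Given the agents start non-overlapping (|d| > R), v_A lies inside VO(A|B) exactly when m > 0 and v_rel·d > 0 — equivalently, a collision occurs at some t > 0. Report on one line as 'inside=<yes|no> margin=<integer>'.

d = (-6, -15),  |d|² = 261;  R = 5+7 = 12,  c = 261−12² = 117
v_rel = (-8, -7),  |v_rel|² = 113;  v_rel·d = (-8)·(-6) + (-7)·(-15) = 153
113·t² − 306·t + 117 = 0  ⇒  m = 153² − 113·117 = 10188
m = 10188 > 0,  v_rel·d = 153 > 0  ⇒  inside

inside=yes margin=10188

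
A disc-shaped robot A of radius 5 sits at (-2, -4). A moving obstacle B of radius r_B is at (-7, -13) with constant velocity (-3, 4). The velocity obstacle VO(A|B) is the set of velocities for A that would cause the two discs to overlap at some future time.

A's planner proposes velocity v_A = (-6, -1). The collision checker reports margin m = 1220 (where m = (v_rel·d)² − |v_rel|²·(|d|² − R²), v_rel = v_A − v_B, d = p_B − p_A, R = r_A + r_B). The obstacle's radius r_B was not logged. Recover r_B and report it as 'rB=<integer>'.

m = 1220
d = (-5, -9);  v_rel = (-3, -5),  |v_rel|² = 34
v_rel×d = (-3)·(-9) − (-5)·(-5) = 2
since m = R²·34 − 2²:  R² = (4 + 1220) / 34 = 36
R = √36 = 6  ⇒  r_B = 6 − 5 = 1

rB=1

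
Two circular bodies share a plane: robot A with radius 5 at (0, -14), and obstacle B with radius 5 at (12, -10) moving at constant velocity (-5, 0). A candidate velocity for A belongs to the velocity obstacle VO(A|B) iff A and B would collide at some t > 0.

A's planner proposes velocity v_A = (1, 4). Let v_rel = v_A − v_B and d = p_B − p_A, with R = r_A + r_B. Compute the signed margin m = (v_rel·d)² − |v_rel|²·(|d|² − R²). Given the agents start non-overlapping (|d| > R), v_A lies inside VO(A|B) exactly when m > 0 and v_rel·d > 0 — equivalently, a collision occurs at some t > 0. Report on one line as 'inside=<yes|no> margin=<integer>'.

d = (12, 4),  |d|² = 160;  R = 5+5 = 10,  c = 160−10² = 60
v_rel = (6, 4),  |v_rel|² = 52;  v_rel·d = (6)·(12) + (4)·(4) = 88
52·t² − 176·t + 60 = 0  ⇒  m = 88² − 52·60 = 4624
m = 4624 > 0,  v_rel·d = 88 > 0  ⇒  inside

inside=yes margin=4624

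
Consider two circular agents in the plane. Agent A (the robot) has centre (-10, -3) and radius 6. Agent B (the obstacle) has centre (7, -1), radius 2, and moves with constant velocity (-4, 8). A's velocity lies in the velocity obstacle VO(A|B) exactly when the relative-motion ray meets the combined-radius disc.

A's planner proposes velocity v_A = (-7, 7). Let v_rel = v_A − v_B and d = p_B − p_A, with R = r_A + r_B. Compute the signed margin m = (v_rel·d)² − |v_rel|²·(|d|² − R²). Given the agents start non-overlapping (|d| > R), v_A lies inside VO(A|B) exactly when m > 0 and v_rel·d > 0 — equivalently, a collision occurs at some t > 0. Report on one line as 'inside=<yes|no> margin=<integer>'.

d = (17, 2),  |d|² = 293;  R = 6+2 = 8,  c = 293−8² = 229
v_rel = (-3, -1),  |v_rel|² = 10;  v_rel·d = (-3)·(17) + (-1)·(2) = -53
10·t² + 106·t + 229 = 0  ⇒  m = (-53)² − 10·229 = 519
m = 519 > 0,  v_rel·d = -53 < 0  ⇒  outside

inside=no margin=519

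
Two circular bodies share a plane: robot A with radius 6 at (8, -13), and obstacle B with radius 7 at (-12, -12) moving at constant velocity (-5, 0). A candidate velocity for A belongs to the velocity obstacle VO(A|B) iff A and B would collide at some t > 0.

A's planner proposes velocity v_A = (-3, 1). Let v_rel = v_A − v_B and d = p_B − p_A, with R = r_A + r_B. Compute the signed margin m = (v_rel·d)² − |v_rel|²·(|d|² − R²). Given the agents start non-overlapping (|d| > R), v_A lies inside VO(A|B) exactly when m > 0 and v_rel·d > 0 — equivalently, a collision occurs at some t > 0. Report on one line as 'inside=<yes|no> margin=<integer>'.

d = (-20, 1),  |d|² = 401;  R = 6+7 = 13,  c = 401−13² = 232
v_rel = (2, 1),  |v_rel|² = 5;  v_rel·d = (2)·(-20) + (1)·(1) = -39
5·t² + 78·t + 232 = 0  ⇒  m = (-39)² − 5·232 = 361
m = 361 > 0,  v_rel·d = -39 < 0  ⇒  outside

inside=no margin=361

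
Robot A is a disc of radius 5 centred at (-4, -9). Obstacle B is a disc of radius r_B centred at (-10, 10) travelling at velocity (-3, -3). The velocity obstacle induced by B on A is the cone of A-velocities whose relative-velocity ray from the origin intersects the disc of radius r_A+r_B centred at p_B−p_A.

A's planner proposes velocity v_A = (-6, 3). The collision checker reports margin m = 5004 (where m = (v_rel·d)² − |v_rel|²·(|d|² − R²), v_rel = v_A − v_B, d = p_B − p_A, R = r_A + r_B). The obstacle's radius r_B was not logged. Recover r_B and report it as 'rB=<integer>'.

m = 5004
d = (-6, 19);  v_rel = (-3, 6),  |v_rel|² = 45
v_rel×d = (-3)·(19) − (6)·(-6) = -21
since m = R²·45 − (-21)²:  R² = (441 + 5004) / 45 = 121
R = √121 = 11  ⇒  r_B = 11 − 5 = 6

rB=6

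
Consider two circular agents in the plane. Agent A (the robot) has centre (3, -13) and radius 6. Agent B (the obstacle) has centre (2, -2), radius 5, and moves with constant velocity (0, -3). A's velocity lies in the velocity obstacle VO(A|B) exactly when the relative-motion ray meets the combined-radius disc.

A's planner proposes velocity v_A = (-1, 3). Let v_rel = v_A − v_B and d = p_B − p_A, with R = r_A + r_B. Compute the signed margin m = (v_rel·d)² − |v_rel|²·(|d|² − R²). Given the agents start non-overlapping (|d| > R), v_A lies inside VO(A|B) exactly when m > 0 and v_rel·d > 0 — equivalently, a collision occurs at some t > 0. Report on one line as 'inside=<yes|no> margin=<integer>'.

d = (-1, 11),  |d|² = 122;  R = 6+5 = 11,  c = 122−11² = 1
v_rel = (-1, 6),  |v_rel|² = 37;  v_rel·d = (-1)·(-1) + (6)·(11) = 67
37·t² − 134·t + 1 = 0  ⇒  m = 67² − 37·1 = 4452
m = 4452 > 0,  v_rel·d = 67 > 0  ⇒  inside

inside=yes margin=4452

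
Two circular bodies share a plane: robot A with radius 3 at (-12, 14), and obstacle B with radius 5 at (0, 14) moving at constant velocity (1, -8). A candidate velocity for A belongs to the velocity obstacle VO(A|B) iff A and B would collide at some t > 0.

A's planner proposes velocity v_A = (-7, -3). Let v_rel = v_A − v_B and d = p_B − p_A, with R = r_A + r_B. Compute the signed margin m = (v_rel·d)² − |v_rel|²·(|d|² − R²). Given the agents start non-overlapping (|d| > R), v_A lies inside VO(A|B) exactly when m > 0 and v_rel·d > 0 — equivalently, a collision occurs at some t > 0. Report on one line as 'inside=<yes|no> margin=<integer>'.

d = (12, 0),  |d|² = 144;  R = 3+5 = 8,  c = 144−8² = 80
v_rel = (-8, 5),  |v_rel|² = 89;  v_rel·d = (-8)·(12) + (5)·(0) = -96
89·t² + 192·t + 80 = 0  ⇒  m = (-96)² − 89·80 = 2096
m = 2096 > 0,  v_rel·d = -96 < 0  ⇒  outside

inside=no margin=2096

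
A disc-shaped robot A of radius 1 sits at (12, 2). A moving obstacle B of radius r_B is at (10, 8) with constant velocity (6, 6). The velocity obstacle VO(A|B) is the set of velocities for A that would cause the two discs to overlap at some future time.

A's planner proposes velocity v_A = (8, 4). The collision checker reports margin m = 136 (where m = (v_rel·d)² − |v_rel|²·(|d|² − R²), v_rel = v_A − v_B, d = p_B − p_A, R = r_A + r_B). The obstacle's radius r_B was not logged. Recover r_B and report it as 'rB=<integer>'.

m = 136
d = (-2, 6);  v_rel = (2, -2),  |v_rel|² = 8
v_rel×d = (2)·(6) − (-2)·(-2) = 8
since m = R²·8 − 8²:  R² = (64 + 136) / 8 = 25
R = √25 = 5  ⇒  r_B = 5 − 1 = 4

rB=4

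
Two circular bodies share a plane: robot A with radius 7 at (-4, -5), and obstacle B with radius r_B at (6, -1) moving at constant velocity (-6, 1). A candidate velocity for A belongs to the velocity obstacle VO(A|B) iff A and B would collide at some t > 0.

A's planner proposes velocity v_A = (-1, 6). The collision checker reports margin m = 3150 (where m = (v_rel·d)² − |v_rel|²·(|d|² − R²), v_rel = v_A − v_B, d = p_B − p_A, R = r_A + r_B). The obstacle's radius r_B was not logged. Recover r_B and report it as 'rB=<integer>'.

m = 3150
d = (10, 4);  v_rel = (5, 5),  |v_rel|² = 50
v_rel×d = (5)·(4) − (5)·(10) = -30
since m = R²·50 − (-30)²:  R² = (900 + 3150) / 50 = 81
R = √81 = 9  ⇒  r_B = 9 − 7 = 2

rB=2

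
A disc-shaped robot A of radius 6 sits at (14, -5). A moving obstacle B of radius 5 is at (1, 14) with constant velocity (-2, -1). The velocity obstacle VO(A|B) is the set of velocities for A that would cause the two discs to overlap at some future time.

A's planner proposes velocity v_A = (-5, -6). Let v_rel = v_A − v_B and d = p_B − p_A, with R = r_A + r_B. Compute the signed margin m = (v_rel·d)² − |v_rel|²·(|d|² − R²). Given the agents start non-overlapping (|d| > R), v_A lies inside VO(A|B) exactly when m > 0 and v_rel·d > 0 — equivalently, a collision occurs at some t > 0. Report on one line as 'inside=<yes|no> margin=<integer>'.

d = (-13, 19),  |d|² = 530;  R = 6+5 = 11,  c = 530−11² = 409
v_rel = (-3, -5),  |v_rel|² = 34;  v_rel·d = (-3)·(-13) + (-5)·(19) = -56
34·t² + 112·t + 409 = 0  ⇒  m = (-56)² − 34·409 = -10770
m = -10770 < 0,  v_rel·d = -56 < 0  ⇒  outside

inside=no margin=-10770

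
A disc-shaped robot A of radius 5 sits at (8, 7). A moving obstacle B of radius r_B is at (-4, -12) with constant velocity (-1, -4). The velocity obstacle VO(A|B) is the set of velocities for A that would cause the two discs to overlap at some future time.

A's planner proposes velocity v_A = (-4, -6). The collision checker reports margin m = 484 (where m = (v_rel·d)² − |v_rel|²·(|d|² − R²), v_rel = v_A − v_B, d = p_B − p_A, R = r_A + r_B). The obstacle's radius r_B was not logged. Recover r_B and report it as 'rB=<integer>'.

m = 484
d = (-12, -19);  v_rel = (-3, -2),  |v_rel|² = 13
v_rel×d = (-3)·(-19) − (-2)·(-12) = 33
since m = R²·13 − 33²:  R² = (1089 + 484) / 13 = 121
R = √121 = 11  ⇒  r_B = 11 − 5 = 6

rB=6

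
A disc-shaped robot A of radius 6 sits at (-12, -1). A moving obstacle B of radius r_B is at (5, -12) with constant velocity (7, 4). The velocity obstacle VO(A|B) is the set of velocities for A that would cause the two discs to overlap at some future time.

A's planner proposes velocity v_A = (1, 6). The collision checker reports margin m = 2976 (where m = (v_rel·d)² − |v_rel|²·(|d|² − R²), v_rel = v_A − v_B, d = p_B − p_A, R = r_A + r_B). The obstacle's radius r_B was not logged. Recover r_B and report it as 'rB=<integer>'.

m = 2976
d = (17, -11);  v_rel = (-6, 2),  |v_rel|² = 40
v_rel×d = (-6)·(-11) − (2)·(17) = 32
since m = R²·40 − 32²:  R² = (1024 + 2976) / 40 = 100
R = √100 = 10  ⇒  r_B = 10 − 6 = 4

rB=4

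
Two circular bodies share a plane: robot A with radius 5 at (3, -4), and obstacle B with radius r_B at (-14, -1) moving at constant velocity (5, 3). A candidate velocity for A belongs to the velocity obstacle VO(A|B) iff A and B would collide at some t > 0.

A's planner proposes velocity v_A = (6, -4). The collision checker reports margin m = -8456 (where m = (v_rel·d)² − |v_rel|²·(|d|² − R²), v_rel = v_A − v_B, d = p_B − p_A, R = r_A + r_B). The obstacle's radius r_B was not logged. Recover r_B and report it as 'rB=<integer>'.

m = -8456
d = (-17, 3);  v_rel = (1, -7),  |v_rel|² = 50
v_rel×d = (1)·(3) − (-7)·(-17) = -116
since m = R²·50 − (-116)²:  R² = (13456 + -8456) / 50 = 100
R = √100 = 10  ⇒  r_B = 10 − 5 = 5

rB=5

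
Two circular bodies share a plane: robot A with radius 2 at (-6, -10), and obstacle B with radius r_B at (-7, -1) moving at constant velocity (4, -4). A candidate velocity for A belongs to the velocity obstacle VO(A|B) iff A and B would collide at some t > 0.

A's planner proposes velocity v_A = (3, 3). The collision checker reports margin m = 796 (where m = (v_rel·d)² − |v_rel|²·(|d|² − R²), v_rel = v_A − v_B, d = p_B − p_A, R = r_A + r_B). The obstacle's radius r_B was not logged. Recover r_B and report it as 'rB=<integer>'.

m = 796
d = (-1, 9);  v_rel = (-1, 7),  |v_rel|² = 50
v_rel×d = (-1)·(9) − (7)·(-1) = -2
since m = R²·50 − (-2)²:  R² = (4 + 796) / 50 = 16
R = √16 = 4  ⇒  r_B = 4 − 2 = 2

rB=2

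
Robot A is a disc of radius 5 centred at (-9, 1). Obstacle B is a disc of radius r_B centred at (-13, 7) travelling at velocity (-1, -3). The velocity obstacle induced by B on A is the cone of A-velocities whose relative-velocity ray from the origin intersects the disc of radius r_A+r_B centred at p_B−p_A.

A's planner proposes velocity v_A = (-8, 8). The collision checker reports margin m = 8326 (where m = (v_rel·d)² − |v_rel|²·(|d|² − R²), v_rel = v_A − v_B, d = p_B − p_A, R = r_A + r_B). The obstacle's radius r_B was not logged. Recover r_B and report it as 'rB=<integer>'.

m = 8326
d = (-4, 6);  v_rel = (-7, 11),  |v_rel|² = 170
v_rel×d = (-7)·(6) − (11)·(-4) = 2
since m = R²·170 − 2²:  R² = (4 + 8326) / 170 = 49
R = √49 = 7  ⇒  r_B = 7 − 5 = 2

rB=2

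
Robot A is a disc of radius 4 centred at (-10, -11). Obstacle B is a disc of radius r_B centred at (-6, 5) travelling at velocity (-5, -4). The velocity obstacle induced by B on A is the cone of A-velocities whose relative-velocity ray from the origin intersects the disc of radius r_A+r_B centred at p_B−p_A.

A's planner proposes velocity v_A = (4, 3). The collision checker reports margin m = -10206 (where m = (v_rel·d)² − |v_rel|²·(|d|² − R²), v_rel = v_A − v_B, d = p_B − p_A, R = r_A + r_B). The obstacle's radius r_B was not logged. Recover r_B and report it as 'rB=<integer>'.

m = -10206
d = (4, 16);  v_rel = (9, 7),  |v_rel|² = 130
v_rel×d = (9)·(16) − (7)·(4) = 116
since m = R²·130 − 116²:  R² = (13456 + -10206) / 130 = 25
R = √25 = 5  ⇒  r_B = 5 − 4 = 1

rB=1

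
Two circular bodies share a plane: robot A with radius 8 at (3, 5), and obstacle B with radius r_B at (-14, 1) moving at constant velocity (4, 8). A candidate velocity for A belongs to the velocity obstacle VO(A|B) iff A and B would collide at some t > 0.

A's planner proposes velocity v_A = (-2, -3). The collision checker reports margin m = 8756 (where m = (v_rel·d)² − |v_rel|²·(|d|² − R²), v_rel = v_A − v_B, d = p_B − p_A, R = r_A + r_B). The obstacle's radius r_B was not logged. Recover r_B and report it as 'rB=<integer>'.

m = 8756
d = (-17, -4);  v_rel = (-6, -11),  |v_rel|² = 157
v_rel×d = (-6)·(-4) − (-11)·(-17) = -163
since m = R²·157 − (-163)²:  R² = (26569 + 8756) / 157 = 225
R = √225 = 15  ⇒  r_B = 15 − 8 = 7

rB=7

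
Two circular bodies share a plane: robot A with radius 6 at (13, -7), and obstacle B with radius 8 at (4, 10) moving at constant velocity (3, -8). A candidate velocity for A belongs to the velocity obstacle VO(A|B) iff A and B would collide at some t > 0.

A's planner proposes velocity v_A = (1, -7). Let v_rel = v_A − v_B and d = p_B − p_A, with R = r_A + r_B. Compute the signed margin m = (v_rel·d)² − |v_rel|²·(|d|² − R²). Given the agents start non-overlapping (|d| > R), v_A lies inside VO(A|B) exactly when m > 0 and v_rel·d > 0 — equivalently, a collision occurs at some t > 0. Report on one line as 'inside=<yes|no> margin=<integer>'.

d = (-9, 17),  |d|² = 370;  R = 6+8 = 14,  c = 370−14² = 174
v_rel = (-2, 1),  |v_rel|² = 5;  v_rel·d = (-2)·(-9) + (1)·(17) = 35
5·t² − 70·t + 174 = 0  ⇒  m = 35² − 5·174 = 355
m = 355 > 0,  v_rel·d = 35 > 0  ⇒  inside

inside=yes margin=355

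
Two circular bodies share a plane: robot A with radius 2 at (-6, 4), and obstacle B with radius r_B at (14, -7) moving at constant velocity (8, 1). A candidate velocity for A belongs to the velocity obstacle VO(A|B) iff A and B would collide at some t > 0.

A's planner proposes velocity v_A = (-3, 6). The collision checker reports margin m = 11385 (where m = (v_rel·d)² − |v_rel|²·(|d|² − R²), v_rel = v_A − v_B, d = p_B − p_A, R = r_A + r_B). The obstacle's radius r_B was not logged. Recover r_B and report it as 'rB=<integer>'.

m = 11385
d = (20, -11);  v_rel = (-11, 5),  |v_rel|² = 146
v_rel×d = (-11)·(-11) − (5)·(20) = 21
since m = R²·146 − 21²:  R² = (441 + 11385) / 146 = 81
R = √81 = 9  ⇒  r_B = 9 − 2 = 7

rB=7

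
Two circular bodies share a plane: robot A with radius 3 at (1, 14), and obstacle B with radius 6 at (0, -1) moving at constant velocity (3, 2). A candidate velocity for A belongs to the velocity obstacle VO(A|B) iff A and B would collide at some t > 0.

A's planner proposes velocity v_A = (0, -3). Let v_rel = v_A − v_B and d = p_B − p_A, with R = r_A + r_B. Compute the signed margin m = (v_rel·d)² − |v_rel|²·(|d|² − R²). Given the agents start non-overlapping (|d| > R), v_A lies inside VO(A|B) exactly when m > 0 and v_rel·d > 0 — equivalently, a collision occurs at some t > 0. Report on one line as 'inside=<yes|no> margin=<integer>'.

d = (-1, -15),  |d|² = 226;  R = 3+6 = 9,  c = 226−9² = 145
v_rel = (-3, -5),  |v_rel|² = 34;  v_rel·d = (-3)·(-1) + (-5)·(-15) = 78
34·t² − 156·t + 145 = 0  ⇒  m = 78² − 34·145 = 1154
m = 1154 > 0,  v_rel·d = 78 > 0  ⇒  inside

inside=yes margin=1154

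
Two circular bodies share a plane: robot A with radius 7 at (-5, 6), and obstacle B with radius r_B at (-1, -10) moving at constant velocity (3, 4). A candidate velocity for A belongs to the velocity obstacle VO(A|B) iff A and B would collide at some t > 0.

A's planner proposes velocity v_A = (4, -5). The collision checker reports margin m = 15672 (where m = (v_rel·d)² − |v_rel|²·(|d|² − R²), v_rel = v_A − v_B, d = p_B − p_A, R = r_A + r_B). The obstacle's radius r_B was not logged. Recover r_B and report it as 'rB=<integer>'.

m = 15672
d = (4, -16);  v_rel = (1, -9),  |v_rel|² = 82
v_rel×d = (1)·(-16) − (-9)·(4) = 20
since m = R²·82 − 20²:  R² = (400 + 15672) / 82 = 196
R = √196 = 14  ⇒  r_B = 14 − 7 = 7

rB=7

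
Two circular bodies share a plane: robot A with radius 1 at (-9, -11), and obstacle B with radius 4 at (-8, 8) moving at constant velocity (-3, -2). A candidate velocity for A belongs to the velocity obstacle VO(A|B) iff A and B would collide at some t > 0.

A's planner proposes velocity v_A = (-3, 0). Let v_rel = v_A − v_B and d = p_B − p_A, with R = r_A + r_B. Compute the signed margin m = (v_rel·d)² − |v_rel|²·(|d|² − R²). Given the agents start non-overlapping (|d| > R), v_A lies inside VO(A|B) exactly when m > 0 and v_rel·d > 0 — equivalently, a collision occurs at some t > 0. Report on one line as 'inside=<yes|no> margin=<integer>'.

d = (1, 19),  |d|² = 362;  R = 1+4 = 5,  c = 362−5² = 337
v_rel = (0, 2),  |v_rel|² = 4;  v_rel·d = (0)·(1) + (2)·(19) = 38
4·t² − 76·t + 337 = 0  ⇒  m = 38² − 4·337 = 96
m = 96 > 0,  v_rel·d = 38 > 0  ⇒  inside

inside=yes margin=96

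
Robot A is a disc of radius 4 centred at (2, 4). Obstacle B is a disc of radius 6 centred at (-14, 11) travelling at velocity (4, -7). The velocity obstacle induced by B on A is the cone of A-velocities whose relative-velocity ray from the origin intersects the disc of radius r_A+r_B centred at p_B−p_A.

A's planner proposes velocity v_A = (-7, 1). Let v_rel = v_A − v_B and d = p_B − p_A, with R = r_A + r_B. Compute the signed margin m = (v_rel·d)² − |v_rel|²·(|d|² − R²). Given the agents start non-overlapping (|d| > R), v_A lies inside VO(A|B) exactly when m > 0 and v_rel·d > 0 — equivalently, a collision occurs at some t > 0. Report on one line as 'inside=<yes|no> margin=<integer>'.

d = (-16, 7),  |d|² = 305;  R = 4+6 = 10,  c = 305−10² = 205
v_rel = (-11, 8),  |v_rel|² = 185;  v_rel·d = (-11)·(-16) + (8)·(7) = 232
185·t² − 464·t + 205 = 0  ⇒  m = 232² − 185·205 = 15899
m = 15899 > 0,  v_rel·d = 232 > 0  ⇒  inside

inside=yes margin=15899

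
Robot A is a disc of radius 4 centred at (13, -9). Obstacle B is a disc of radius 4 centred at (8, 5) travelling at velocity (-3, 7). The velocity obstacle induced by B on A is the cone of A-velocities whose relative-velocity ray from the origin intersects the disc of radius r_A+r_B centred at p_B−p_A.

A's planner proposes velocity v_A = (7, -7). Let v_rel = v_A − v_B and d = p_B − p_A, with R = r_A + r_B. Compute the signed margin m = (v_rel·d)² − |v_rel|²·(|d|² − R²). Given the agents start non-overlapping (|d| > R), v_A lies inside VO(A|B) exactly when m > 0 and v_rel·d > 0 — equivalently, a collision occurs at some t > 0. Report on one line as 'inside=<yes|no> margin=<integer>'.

d = (-5, 14),  |d|² = 221;  R = 4+4 = 8,  c = 221−8² = 157
v_rel = (10, -14),  |v_rel|² = 296;  v_rel·d = (10)·(-5) + (-14)·(14) = -246
296·t² + 492·t + 157 = 0  ⇒  m = (-246)² − 296·157 = 14044
m = 14044 > 0,  v_rel·d = -246 < 0  ⇒  outside

inside=no margin=14044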